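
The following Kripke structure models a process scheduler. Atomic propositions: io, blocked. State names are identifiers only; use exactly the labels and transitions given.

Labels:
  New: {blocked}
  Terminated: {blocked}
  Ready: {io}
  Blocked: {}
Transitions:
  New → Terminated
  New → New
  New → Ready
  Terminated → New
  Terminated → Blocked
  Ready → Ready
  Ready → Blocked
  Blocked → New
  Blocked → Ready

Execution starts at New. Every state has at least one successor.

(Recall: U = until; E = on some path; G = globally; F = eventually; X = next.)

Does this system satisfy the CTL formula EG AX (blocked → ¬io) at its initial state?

Yes

States satisfying AX (blocked → ¬io): {New, Terminated, Ready, Blocked}.
States satisfying EG AX (blocked → ¬io): {New, Terminated, Ready, Blocked}.
New ∈ Sat(EG AX (blocked → ¬io)).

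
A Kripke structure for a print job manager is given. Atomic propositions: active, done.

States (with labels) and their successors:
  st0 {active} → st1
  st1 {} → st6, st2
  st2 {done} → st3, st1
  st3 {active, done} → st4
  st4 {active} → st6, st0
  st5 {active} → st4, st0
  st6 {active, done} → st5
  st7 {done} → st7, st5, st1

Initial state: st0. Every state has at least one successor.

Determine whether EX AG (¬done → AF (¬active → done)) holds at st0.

States satisfying AG (¬done → AF (¬active → done)): {st0, st1, st2, st3, st4, st5, st6, st7}.
States satisfying EX AG (¬done → AF (¬active → done)): {st0, st1, st2, st3, st4, st5, st6, st7}.
st0 ∈ Sat(EX AG (¬done → AF (¬active → done))).

Holds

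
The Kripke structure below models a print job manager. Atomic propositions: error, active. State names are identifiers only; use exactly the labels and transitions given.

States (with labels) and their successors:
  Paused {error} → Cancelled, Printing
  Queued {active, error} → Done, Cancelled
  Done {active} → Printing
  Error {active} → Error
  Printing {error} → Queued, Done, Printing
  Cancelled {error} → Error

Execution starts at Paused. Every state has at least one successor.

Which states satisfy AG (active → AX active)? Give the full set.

{Error, Cancelled}

States satisfying active → AX active: {Paused, Error, Printing, Cancelled}.
States satisfying AG (active → AX active): {Error, Cancelled}.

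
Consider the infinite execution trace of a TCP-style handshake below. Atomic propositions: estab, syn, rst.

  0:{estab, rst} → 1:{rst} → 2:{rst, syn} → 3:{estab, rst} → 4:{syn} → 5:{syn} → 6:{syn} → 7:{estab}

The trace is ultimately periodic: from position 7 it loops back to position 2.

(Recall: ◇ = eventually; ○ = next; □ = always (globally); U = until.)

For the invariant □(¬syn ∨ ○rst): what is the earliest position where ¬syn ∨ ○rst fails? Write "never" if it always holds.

4

Check ¬syn ∨ ○rst at each position in order: 0 ✓, 1 ✓, 2 ✓, 3 ✓.
At position 4 the labels are {syn} and the next position 5 has {syn}, so ¬syn ∨ ○rst is false there. This is the first violation.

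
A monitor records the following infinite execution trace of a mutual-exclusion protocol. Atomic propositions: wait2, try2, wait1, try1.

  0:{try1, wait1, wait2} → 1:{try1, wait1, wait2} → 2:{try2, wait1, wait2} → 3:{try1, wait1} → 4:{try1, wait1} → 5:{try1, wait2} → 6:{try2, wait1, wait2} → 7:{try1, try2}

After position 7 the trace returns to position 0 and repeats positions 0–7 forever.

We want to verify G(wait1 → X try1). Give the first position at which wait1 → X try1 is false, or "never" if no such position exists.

1

Check wait1 → X try1 at each position in order: 0 ✓.
At position 1 the labels are {try1, wait1, wait2} and the next position 2 has {try2, wait1, wait2}, so wait1 → X try1 is false there. This is the first violation.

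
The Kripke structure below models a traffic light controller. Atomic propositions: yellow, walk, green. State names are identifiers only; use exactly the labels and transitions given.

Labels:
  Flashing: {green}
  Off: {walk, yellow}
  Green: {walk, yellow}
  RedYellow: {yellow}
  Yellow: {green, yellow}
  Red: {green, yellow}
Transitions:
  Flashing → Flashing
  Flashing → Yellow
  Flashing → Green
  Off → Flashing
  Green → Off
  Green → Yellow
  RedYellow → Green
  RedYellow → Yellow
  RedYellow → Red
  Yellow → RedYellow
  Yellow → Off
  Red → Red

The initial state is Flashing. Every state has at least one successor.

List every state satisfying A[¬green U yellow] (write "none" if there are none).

States satisfying ¬green: {Off, Green, RedYellow}.
States satisfying yellow: {Off, Green, RedYellow, Yellow, Red}.
States satisfying A[¬green U yellow]: {Off, Green, RedYellow, Yellow, Red}.

{Off, Green, RedYellow, Yellow, Red}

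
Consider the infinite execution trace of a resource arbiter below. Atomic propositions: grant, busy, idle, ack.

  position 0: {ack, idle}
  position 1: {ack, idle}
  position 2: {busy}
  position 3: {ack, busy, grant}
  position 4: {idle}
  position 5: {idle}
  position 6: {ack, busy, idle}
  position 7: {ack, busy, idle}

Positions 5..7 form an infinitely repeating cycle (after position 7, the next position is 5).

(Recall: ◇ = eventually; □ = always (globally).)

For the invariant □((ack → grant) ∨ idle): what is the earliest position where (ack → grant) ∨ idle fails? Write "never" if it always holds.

never

(ack → grant) ∨ idle holds at every position 0..7, and those are all the positions the trace ever visits, so the invariant □((ack → grant) ∨ idle) is never violated.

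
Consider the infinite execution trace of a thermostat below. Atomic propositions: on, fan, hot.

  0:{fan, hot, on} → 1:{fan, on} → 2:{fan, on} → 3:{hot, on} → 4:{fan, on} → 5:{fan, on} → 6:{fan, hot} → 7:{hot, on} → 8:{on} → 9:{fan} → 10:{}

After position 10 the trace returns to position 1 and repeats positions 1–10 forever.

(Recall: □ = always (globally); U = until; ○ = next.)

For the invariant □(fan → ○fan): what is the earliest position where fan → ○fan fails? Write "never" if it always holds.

2

Check fan → ○fan at each position in order: 0 ✓, 1 ✓.
At position 2 the labels are {fan, on} and the next position 3 has {hot, on}, so fan → ○fan is false there. This is the first violation.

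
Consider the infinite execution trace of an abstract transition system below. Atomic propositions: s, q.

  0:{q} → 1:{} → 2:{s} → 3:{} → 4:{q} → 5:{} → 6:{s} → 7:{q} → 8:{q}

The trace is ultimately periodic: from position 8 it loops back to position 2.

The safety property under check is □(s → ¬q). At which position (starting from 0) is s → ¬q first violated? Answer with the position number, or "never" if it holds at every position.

never

s → ¬q holds at every position 0..8, and those are all the positions the trace ever visits, so the invariant □(s → ¬q) is never violated.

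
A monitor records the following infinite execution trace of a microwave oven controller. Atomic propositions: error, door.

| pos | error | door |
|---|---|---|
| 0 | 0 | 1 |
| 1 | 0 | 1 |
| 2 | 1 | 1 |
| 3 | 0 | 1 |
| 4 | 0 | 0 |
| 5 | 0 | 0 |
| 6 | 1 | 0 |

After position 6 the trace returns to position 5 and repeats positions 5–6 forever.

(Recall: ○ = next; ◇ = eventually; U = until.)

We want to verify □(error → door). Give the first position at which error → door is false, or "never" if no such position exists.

Check error → door at each position in order: 0 ✓, 1 ✓, 2 ✓, 3 ✓, 4 ✓, 5 ✓.
At position 6 the labels are {error}, so error → door is false there. This is the first violation.

6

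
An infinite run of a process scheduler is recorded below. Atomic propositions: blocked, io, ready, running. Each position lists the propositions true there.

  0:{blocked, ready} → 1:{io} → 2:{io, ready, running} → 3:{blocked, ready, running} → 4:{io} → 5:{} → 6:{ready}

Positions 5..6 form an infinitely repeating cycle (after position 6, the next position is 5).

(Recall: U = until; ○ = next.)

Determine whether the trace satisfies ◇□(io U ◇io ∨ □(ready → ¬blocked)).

□(io U ◇io ∨ □(ready → ¬blocked)) holds at position 0, which is reachable from 0, so ◇□(io U ◇io ∨ □(ready → ¬blocked)) holds.

Satisfied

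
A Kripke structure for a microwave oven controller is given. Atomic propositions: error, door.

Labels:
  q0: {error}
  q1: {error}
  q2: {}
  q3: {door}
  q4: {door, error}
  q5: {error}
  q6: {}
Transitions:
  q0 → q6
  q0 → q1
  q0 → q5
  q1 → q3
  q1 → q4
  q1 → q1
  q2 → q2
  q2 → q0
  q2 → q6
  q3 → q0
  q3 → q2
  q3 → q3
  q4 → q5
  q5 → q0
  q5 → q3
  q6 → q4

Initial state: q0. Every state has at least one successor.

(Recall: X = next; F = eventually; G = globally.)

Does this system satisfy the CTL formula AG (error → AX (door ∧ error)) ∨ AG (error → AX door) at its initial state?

Does not hold

States satisfying error → AX (door ∧ error): {q2, q3, q6}.
States satisfying AG (error → AX (door ∧ error)): ∅.
States satisfying error → AX door: {q2, q3, q6}.
States satisfying AG (error → AX door): ∅.
States satisfying AG (error → AX (door ∧ error)) ∨ AG (error → AX door): ∅.
q0 ∉ Sat(AG (error → AX (door ∧ error)) ∨ AG (error → AX door)).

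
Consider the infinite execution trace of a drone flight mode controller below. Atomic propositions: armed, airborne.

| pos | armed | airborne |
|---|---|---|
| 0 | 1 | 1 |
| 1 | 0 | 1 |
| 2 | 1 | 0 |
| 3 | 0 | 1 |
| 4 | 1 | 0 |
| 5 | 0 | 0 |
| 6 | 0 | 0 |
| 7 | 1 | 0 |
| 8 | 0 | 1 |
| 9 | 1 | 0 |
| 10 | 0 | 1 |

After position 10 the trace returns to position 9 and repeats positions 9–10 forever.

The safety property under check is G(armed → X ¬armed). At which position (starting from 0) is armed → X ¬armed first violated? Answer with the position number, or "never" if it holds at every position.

armed → X ¬armed holds at every position 0..10, and those are all the positions the trace ever visits, so the invariant G(armed → X ¬armed) is never violated.

never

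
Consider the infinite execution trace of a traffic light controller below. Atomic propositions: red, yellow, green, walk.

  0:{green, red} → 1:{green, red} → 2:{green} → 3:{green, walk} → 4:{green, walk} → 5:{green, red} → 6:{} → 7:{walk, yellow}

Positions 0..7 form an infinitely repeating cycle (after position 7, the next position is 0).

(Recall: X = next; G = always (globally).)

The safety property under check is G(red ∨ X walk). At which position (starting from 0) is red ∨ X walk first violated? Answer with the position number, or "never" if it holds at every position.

Check red ∨ X walk at each position in order: 0 ✓, 1 ✓, 2 ✓, 3 ✓.
At position 4 the labels are {green, walk} and the next position 5 has {green, red}, so red ∨ X walk is false there. This is the first violation.

4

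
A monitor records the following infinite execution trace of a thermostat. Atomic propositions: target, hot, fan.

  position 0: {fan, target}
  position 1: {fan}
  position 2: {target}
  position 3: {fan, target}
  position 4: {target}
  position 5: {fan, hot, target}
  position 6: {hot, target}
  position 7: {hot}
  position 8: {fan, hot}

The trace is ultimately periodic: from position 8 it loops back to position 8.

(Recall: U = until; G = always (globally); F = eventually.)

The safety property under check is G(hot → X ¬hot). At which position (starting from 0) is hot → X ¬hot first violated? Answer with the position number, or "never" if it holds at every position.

Check hot → X ¬hot at each position in order: 0 ✓, 1 ✓, 2 ✓, 3 ✓, 4 ✓.
At position 5 the labels are {fan, hot, target} and the next position 6 has {hot, target}, so hot → X ¬hot is false there. This is the first violation.

5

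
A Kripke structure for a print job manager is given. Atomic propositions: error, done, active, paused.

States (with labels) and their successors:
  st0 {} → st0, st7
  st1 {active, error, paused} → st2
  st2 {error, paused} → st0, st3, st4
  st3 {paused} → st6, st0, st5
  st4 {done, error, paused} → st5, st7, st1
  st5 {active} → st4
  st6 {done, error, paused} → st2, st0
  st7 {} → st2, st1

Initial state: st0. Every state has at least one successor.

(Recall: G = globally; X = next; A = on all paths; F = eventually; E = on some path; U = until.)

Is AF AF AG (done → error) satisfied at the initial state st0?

States satisfying AF AG (done → error): {st0, st1, st2, st3, st4, st5, st6, st7}.
States satisfying AF AF AG (done → error): {st0, st1, st2, st3, st4, st5, st6, st7}.
st0 ∈ Sat(AF AF AG (done → error)).

Holds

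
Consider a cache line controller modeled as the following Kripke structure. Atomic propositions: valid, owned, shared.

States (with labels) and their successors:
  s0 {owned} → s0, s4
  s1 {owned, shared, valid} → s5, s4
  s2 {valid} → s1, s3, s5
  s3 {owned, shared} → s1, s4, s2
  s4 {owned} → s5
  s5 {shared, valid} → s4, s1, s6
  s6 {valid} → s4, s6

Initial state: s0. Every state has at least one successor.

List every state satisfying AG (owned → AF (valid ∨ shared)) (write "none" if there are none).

{s1, s2, s3, s4, s5, s6}

States satisfying owned → AF (valid ∨ shared): {s1, s2, s3, s4, s5, s6}.
States satisfying AG (owned → AF (valid ∨ shared)): {s1, s2, s3, s4, s5, s6}.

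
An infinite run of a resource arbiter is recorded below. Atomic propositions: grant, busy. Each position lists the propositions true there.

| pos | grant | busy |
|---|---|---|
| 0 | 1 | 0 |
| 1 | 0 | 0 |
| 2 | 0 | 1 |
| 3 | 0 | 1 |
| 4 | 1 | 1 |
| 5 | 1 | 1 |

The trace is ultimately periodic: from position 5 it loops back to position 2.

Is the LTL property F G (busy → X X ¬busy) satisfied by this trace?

G (busy → X X ¬busy) is false at every position 0..5, so it never becomes true and F G (busy → X X ¬busy) fails.

No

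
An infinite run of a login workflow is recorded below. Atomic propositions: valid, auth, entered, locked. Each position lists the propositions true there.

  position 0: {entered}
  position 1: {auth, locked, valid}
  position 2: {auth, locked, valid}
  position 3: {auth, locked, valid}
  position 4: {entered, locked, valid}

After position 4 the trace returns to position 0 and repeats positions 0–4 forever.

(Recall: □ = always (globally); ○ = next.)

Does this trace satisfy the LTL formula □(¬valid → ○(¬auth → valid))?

Holds

¬valid → ○(¬auth → valid) holds at every position 0..4, and those are all positions ever visited, so □(¬valid → ○(¬auth → valid)) holds.
Positions where ¬valid holds: 0.
Check ○(¬auth → valid) at each: 0→ok.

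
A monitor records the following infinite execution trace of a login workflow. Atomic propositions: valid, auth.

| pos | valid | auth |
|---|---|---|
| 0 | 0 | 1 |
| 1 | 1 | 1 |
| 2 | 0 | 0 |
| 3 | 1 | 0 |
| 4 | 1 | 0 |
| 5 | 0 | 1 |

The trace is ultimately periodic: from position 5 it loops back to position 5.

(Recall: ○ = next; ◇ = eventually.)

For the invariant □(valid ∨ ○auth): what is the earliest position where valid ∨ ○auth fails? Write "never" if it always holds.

Check valid ∨ ○auth at each position in order: 0 ✓, 1 ✓.
At position 2 the labels are {} and the next position 3 has {valid}, so valid ∨ ○auth is false there. This is the first violation.

2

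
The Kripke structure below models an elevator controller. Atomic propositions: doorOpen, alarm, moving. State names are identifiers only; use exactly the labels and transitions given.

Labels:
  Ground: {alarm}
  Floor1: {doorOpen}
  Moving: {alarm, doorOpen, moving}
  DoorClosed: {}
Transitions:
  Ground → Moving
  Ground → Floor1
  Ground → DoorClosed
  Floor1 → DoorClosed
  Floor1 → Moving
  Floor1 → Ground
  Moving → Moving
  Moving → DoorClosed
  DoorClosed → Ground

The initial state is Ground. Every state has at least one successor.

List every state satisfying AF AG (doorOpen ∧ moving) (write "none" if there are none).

States satisfying AG (doorOpen ∧ moving): ∅.
States satisfying AF AG (doorOpen ∧ moving): ∅.

none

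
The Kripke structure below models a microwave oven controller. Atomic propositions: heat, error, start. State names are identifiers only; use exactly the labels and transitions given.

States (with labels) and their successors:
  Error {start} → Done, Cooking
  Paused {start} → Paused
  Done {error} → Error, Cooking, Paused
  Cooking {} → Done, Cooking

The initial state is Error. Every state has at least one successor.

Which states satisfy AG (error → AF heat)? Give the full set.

States satisfying error → AF heat: {Error, Paused, Cooking}.
States satisfying AG (error → AF heat): {Paused}.

{Paused}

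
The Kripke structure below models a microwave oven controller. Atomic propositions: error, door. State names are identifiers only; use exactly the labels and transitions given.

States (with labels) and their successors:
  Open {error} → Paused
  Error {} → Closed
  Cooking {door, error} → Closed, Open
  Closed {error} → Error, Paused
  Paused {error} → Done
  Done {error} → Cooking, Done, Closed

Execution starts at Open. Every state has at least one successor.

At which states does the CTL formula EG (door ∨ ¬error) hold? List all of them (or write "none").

States satisfying door ∨ ¬error: {Error, Cooking}.
States satisfying EG (door ∨ ¬error): ∅.

none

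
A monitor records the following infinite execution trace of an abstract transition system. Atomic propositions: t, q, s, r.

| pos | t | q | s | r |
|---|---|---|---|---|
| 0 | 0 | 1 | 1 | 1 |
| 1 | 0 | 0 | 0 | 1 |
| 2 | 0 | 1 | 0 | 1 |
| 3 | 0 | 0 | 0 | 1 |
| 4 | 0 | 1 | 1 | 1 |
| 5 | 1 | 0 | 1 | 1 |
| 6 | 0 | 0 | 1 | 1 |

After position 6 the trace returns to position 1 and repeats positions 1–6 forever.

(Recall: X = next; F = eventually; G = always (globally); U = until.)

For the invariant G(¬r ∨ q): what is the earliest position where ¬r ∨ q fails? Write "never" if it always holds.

1

Check ¬r ∨ q at each position in order: 0 ✓.
At position 1 the labels are {r}, so ¬r ∨ q is false there. This is the first violation.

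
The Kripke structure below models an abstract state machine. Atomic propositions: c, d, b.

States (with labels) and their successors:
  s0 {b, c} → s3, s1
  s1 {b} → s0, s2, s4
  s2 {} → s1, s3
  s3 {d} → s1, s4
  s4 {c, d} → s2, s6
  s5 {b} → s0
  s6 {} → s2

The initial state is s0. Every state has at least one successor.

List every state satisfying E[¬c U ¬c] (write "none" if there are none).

{s1, s2, s3, s5, s6}

States satisfying ¬c: {s1, s2, s3, s5, s6}.
States satisfying E[¬c U ¬c]: {s1, s2, s3, s5, s6}.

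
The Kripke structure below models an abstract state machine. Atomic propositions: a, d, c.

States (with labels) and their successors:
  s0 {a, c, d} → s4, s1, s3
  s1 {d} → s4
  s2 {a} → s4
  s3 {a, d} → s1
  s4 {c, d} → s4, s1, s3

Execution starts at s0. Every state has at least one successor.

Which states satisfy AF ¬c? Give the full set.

States satisfying ¬c: {s1, s2, s3}.
States satisfying AF ¬c: {s1, s2, s3}.

{s1, s2, s3}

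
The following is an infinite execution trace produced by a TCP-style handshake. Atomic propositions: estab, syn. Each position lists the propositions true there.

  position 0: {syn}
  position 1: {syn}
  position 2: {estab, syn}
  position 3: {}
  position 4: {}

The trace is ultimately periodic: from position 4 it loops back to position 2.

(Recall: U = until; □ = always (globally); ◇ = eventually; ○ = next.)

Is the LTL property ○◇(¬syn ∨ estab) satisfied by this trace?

The position after 0 is 1; ◇(¬syn ∨ estab) is true there.

Satisfied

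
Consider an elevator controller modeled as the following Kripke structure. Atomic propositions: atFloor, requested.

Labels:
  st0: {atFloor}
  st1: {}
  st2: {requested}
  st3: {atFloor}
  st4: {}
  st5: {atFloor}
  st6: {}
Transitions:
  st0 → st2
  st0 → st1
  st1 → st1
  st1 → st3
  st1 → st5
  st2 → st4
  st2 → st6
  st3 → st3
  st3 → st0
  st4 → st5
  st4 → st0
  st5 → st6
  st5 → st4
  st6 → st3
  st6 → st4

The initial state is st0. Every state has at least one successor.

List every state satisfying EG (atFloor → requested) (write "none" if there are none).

States satisfying atFloor → requested: {st1, st2, st4, st6}.
States satisfying EG (atFloor → requested): {st1}.

{st1}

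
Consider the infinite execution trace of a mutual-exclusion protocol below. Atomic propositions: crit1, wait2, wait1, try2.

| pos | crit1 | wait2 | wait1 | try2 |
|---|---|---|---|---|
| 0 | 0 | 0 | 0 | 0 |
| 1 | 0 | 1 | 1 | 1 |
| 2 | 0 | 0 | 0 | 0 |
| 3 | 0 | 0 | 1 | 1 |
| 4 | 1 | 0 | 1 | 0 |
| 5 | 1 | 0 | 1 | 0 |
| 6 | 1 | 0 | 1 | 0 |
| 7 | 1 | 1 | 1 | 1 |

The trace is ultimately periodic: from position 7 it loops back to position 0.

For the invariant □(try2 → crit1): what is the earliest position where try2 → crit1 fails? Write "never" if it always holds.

1

Check try2 → crit1 at each position in order: 0 ✓.
At position 1 the labels are {try2, wait1, wait2}, so try2 → crit1 is false there. This is the first violation.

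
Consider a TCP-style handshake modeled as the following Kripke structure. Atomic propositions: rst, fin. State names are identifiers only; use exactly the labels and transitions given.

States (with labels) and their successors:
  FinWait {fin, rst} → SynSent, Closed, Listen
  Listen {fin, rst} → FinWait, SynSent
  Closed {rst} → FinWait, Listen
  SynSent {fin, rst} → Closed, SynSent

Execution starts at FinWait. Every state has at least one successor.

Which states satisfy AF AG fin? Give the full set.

none

States satisfying AG fin: ∅.
States satisfying AF AG fin: ∅.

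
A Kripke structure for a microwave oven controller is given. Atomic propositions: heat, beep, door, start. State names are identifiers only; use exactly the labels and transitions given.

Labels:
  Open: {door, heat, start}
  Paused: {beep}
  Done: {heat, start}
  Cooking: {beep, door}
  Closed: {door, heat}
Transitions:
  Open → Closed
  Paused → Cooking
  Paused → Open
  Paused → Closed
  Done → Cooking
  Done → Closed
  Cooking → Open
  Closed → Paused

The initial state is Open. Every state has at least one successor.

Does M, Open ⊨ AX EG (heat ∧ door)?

No

States satisfying EG (heat ∧ door): ∅.
States satisfying AX EG (heat ∧ door): ∅.
Open ∉ Sat(AX EG (heat ∧ door)).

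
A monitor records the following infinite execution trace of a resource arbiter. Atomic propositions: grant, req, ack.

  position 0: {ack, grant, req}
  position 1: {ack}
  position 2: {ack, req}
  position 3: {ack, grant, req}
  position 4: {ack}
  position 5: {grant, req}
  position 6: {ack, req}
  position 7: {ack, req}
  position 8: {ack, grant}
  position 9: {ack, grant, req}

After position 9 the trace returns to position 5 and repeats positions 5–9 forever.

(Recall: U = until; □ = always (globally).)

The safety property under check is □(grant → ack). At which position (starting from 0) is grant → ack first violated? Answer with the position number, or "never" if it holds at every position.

Check grant → ack at each position in order: 0 ✓, 1 ✓, 2 ✓, 3 ✓, 4 ✓.
At position 5 the labels are {grant, req}, so grant → ack is false there. This is the first violation.

5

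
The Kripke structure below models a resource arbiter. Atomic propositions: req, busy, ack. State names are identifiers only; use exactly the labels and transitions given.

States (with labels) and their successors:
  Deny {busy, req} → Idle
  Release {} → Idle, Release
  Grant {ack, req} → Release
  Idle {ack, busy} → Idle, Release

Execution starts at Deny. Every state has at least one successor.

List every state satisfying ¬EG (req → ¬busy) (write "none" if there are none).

States satisfying req → ¬busy: {Release, Grant, Idle}.
States satisfying EG (req → ¬busy): {Release, Grant, Idle}.
States satisfying ¬EG (req → ¬busy): {Deny}.

{Deny}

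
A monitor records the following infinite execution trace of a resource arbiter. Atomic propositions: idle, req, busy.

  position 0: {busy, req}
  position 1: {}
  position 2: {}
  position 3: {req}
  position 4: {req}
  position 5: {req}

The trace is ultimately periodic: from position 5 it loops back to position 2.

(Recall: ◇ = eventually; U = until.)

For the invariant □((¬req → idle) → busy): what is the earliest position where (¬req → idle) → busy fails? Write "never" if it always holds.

3

Check (¬req → idle) → busy at each position in order: 0 ✓, 1 ✓, 2 ✓.
At position 3 the labels are {req}, so (¬req → idle) → busy is false there. This is the first violation.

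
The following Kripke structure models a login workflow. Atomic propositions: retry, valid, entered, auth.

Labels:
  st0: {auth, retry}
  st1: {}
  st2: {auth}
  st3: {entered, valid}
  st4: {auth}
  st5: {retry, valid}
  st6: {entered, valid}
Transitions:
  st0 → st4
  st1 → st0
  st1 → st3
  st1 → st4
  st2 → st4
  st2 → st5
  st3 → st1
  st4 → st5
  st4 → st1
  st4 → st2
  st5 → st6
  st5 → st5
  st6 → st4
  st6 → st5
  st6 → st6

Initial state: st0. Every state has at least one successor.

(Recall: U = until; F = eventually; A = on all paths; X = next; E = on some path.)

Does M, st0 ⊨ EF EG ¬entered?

Holds

States satisfying EG ¬entered: {st0, st1, st2, st4, st5}.
States satisfying EF EG ¬entered: {st0, st1, st2, st3, st4, st5, st6}.
Some path from st0 reaches a state where EG ¬entered holds.
st0 ∈ Sat(EF EG ¬entered).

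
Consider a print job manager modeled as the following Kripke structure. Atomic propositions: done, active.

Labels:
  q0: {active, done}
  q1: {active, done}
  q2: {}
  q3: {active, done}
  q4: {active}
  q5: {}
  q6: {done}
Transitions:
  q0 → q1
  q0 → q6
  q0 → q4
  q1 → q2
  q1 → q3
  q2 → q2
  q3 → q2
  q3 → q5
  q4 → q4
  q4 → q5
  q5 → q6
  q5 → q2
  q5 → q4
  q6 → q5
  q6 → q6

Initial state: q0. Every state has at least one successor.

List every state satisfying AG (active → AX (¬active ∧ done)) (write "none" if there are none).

{q2}

States satisfying active → AX (¬active ∧ done): {q2, q5, q6}.
States satisfying AG (active → AX (¬active ∧ done)): {q2}.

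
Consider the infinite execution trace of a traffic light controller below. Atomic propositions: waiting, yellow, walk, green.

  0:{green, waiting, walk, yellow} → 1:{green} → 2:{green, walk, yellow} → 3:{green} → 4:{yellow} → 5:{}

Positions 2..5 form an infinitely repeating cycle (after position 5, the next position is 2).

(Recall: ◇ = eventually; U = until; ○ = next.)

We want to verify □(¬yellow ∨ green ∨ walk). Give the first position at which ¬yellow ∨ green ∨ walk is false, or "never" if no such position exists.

Check ¬yellow ∨ green ∨ walk at each position in order: 0 ✓, 1 ✓, 2 ✓, 3 ✓.
At position 4 the labels are {yellow}, so ¬yellow ∨ green ∨ walk is false there. This is the first violation.

4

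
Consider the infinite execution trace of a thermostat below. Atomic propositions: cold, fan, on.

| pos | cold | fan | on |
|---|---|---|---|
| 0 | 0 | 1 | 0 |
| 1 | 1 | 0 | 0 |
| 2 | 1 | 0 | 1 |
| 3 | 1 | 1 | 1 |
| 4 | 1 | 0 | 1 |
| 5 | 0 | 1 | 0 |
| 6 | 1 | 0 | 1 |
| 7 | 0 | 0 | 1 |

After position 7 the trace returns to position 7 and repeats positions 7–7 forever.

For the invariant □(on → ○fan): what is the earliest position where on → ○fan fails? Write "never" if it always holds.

Check on → ○fan at each position in order: 0 ✓, 1 ✓, 2 ✓.
At position 3 the labels are {cold, fan, on} and the next position 4 has {cold, on}, so on → ○fan is false there. This is the first violation.

3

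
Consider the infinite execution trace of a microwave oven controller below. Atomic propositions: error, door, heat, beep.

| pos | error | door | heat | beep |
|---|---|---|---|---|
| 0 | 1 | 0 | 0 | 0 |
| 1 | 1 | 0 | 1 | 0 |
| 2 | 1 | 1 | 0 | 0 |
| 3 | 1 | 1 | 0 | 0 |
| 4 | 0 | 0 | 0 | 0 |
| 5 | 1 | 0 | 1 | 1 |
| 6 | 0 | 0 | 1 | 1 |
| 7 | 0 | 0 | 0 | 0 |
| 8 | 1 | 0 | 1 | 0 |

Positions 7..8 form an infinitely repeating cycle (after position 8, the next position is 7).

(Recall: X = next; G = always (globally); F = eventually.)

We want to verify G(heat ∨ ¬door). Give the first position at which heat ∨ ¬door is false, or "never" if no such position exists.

2

Check heat ∨ ¬door at each position in order: 0 ✓, 1 ✓.
At position 2 the labels are {door, error}, so heat ∨ ¬door is false there. This is the first violation.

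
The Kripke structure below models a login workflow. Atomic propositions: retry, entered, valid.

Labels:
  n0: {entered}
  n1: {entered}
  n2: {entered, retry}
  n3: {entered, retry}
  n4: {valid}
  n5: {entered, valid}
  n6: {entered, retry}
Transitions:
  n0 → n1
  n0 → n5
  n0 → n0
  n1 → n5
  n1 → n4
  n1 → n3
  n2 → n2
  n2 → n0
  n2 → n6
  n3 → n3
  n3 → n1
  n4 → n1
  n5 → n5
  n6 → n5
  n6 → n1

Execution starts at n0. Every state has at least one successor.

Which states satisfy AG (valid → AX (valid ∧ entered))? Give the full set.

States satisfying valid → AX (valid ∧ entered): {n0, n1, n2, n3, n5, n6}.
States satisfying AG (valid → AX (valid ∧ entered)): {n5}.

{n5}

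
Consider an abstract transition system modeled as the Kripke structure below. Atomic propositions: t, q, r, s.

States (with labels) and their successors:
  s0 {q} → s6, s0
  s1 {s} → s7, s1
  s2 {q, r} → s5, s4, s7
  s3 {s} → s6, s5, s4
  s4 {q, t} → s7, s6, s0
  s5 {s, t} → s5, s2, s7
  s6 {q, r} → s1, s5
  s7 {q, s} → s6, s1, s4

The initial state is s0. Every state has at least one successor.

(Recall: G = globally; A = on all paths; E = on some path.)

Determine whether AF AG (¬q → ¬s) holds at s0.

Violated

States satisfying AG (¬q → ¬s): ∅.
States satisfying AF AG (¬q → ¬s): ∅.
There is a path from s0 along which AG (¬q → ¬s) never holds.
s0 ∉ Sat(AF AG (¬q → ¬s)).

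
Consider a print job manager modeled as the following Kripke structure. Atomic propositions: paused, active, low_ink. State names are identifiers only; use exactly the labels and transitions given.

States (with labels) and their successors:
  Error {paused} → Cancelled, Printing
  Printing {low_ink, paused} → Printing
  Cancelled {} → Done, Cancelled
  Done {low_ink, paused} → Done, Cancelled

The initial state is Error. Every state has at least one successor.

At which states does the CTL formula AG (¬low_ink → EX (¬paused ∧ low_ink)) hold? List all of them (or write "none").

{Printing}

States satisfying ¬low_ink → EX (¬paused ∧ low_ink): {Printing, Done}.
States satisfying AG (¬low_ink → EX (¬paused ∧ low_ink)): {Printing}.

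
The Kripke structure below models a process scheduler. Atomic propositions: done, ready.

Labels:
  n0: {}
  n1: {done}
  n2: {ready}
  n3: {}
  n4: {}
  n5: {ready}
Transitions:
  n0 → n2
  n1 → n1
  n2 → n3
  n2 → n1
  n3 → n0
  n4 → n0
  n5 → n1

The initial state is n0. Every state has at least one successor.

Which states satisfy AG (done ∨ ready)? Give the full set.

States satisfying done ∨ ready: {n1, n2, n5}.
States satisfying AG (done ∨ ready): {n1, n5}.

{n1, n5}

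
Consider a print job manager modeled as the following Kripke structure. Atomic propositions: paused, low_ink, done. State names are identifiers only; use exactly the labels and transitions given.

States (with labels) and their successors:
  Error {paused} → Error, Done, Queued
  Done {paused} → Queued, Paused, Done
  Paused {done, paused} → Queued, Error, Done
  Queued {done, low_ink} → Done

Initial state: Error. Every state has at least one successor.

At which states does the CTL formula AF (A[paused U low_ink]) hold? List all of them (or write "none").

{Queued}

States satisfying A[paused U low_ink]: {Queued}.
States satisfying AF (A[paused U low_ink]): {Queued}.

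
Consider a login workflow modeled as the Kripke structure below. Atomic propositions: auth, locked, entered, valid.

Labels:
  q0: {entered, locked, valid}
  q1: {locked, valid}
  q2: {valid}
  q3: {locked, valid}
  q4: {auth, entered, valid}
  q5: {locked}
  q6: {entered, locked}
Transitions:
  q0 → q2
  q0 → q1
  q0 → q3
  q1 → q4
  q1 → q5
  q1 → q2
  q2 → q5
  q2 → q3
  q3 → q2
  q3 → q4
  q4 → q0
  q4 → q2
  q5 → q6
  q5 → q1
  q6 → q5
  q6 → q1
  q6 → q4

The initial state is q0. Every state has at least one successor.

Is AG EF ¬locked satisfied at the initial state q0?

Satisfied

States satisfying EF ¬locked: {q0, q1, q2, q3, q4, q5, q6}.
States satisfying AG EF ¬locked: {q0, q1, q2, q3, q4, q5, q6}.
Every state reachable from q0 satisfies EF ¬locked.
q0 ∈ Sat(AG EF ¬locked).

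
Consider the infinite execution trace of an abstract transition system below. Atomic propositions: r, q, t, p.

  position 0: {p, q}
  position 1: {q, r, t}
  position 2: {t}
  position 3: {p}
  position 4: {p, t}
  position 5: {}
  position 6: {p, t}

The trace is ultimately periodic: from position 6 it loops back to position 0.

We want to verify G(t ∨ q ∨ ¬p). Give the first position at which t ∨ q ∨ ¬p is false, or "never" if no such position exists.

Check t ∨ q ∨ ¬p at each position in order: 0 ✓, 1 ✓, 2 ✓.
At position 3 the labels are {p}, so t ∨ q ∨ ¬p is false there. This is the first violation.

3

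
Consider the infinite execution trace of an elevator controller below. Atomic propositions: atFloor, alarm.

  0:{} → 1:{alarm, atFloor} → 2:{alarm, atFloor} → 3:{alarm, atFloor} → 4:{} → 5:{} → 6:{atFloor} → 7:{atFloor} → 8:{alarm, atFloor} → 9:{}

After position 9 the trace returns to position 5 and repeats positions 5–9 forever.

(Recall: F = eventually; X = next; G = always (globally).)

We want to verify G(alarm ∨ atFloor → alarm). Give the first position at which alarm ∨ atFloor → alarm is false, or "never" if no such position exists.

Check alarm ∨ atFloor → alarm at each position in order: 0 ✓, 1 ✓, 2 ✓, 3 ✓, 4 ✓, 5 ✓.
At position 6 the labels are {atFloor}, so alarm ∨ atFloor → alarm is false there. This is the first violation.

6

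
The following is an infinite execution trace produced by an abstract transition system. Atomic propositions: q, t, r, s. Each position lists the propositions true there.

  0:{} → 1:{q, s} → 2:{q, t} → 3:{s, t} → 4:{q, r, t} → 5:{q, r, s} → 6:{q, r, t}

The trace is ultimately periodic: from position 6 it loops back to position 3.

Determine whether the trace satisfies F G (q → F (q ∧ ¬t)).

G (q → F (q ∧ ¬t)) holds at position 0, which is reachable from 0, so F G (q → F (q ∧ ¬t)) holds.

Satisfied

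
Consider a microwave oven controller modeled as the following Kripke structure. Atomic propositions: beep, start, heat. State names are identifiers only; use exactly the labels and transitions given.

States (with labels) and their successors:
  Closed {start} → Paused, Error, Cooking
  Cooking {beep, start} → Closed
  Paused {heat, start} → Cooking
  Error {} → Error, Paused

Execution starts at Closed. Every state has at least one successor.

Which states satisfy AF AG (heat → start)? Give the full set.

States satisfying AG (heat → start): {Closed, Cooking, Paused, Error}.
States satisfying AF AG (heat → start): {Closed, Cooking, Paused, Error}.

{Closed, Cooking, Paused, Error}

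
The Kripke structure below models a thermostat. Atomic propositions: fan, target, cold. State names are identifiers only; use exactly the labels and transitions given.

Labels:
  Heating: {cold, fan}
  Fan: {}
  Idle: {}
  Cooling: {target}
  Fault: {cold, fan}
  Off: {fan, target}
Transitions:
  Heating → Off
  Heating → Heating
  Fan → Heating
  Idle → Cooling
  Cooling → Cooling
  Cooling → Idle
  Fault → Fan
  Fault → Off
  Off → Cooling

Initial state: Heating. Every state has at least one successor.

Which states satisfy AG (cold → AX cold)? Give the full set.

{Idle, Cooling, Off}

States satisfying cold → AX cold: {Fan, Idle, Cooling, Off}.
States satisfying AG (cold → AX cold): {Idle, Cooling, Off}.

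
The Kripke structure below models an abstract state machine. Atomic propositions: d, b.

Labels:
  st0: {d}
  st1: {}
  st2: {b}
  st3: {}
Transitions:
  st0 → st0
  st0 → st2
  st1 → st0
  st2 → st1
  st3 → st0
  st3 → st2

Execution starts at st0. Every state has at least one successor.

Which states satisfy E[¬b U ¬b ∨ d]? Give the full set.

States satisfying ¬b: {st0, st1, st3}.
States satisfying ¬b ∨ d: {st0, st1, st3}.
States satisfying E[¬b U ¬b ∨ d]: {st0, st1, st3}.

{st0, st1, st3}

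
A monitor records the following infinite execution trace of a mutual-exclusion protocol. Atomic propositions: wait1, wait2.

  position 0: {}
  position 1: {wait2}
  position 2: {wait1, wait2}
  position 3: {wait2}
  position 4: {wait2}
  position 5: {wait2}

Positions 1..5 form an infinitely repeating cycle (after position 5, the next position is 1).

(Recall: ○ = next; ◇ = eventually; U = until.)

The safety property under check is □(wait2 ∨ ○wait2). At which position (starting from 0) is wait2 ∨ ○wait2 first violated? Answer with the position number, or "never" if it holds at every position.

wait2 ∨ ○wait2 holds at every position 0..5, and those are all the positions the trace ever visits, so the invariant □(wait2 ∨ ○wait2) is never violated.

never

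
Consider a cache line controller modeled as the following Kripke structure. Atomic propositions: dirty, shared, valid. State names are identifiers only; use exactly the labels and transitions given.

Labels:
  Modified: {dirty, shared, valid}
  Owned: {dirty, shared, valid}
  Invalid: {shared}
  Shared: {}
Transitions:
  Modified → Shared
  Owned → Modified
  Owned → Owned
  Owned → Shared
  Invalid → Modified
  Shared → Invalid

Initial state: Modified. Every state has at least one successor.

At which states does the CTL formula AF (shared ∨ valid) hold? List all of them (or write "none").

{Modified, Owned, Invalid, Shared}

States satisfying shared ∨ valid: {Modified, Owned, Invalid}.
States satisfying AF (shared ∨ valid): {Modified, Owned, Invalid, Shared}.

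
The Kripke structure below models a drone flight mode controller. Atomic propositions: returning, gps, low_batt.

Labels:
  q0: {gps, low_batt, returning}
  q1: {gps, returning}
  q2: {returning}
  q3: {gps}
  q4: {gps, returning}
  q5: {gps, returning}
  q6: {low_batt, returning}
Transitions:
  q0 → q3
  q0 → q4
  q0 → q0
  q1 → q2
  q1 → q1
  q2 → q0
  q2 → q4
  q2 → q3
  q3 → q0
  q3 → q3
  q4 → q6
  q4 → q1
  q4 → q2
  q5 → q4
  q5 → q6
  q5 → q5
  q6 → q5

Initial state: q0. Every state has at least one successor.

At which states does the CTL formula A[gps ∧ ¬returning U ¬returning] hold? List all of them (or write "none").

{q3}

States satisfying gps ∧ ¬returning: {q3}.
States satisfying ¬returning: {q3}.
States satisfying A[gps ∧ ¬returning U ¬returning]: {q3}.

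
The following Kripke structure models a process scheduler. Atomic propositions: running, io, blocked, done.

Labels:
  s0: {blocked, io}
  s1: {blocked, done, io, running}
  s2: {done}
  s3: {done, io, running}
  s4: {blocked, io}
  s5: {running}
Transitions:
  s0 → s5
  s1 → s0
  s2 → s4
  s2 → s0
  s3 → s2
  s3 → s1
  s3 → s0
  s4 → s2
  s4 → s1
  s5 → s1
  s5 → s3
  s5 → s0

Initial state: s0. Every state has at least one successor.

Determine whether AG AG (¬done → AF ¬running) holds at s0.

Holds

States satisfying AG (¬done → AF ¬running): {s0, s1, s2, s3, s4, s5}.
States satisfying AG AG (¬done → AF ¬running): {s0, s1, s2, s3, s4, s5}.
Every state reachable from s0 satisfies AG (¬done → AF ¬running).
s0 ∈ Sat(AG AG (¬done → AF ¬running)).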